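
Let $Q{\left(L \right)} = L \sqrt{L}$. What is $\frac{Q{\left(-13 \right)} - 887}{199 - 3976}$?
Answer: $\frac{887}{3777} + \frac{13 i \sqrt{13}}{3777} \approx 0.23484 + 0.01241 i$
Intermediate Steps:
$Q{\left(L \right)} = L^{\frac{3}{2}}$
$\frac{Q{\left(-13 \right)} - 887}{199 - 3976} = \frac{\left(-13\right)^{\frac{3}{2}} - 887}{199 - 3976} = \frac{- 13 i \sqrt{13} - 887}{-3777} = \left(-887 - 13 i \sqrt{13}\right) \left(- \frac{1}{3777}\right) = \frac{887}{3777} + \frac{13 i \sqrt{13}}{3777}$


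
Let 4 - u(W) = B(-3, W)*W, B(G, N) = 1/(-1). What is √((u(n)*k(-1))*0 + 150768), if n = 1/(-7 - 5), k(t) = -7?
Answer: 12*√1047 ≈ 388.29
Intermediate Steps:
B(G, N) = -1
n = -1/12 (n = 1/(-12) = -1/12 ≈ -0.083333)
u(W) = 4 + W (u(W) = 4 - (-1)*W = 4 + W)
√((u(n)*k(-1))*0 + 150768) = √(((4 - 1/12)*(-7))*0 + 150768) = √(((47/12)*(-7))*0 + 150768) = √(-329/12*0 + 150768) = √(0 + 150768) = √150768 = 12*√1047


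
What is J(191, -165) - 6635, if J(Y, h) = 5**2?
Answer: -6610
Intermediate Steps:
J(Y, h) = 25
J(191, -165) - 6635 = 25 - 6635 = -6610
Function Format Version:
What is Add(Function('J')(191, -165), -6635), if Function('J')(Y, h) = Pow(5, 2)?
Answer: -6610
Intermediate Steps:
Function('J')(Y, h) = 25
Add(Function('J')(191, -165), -6635) = Add(25, -6635) = -6610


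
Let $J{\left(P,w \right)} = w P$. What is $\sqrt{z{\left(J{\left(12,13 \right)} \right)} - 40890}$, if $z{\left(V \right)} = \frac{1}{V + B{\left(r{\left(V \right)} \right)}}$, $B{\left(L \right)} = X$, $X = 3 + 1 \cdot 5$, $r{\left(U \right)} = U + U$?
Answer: $\frac{i \sqrt{274944319}}{82} \approx 202.21 i$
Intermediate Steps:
$r{\left(U \right)} = 2 U$
$X = 8$ ($X = 3 + 5 = 8$)
$J{\left(P,w \right)} = P w$
$B{\left(L \right)} = 8$
$z{\left(V \right)} = \frac{1}{8 + V}$ ($z{\left(V \right)} = \frac{1}{V + 8} = \frac{1}{8 + V}$)
$\sqrt{z{\left(J{\left(12,13 \right)} \right)} - 40890} = \sqrt{\frac{1}{8 + 12 \cdot 13} - 40890} = \sqrt{\frac{1}{8 + 156} - 40890} = \sqrt{\frac{1}{164} - 40890} = \sqrt{- \frac{6705959}{164}} = \frac{i \sqrt{274944319}}{82}$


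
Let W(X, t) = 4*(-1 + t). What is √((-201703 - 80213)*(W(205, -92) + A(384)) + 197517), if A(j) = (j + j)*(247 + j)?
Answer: I*√136513678659 ≈ 3.6948e+5*I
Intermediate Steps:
A(j) = 2*j*(247 + j) (A(j) = (2*j)*(247 + j) = 2*j*(247 + j))
W(X, t) = -4 + 4*t
√((-201703 - 80213)*(W(205, -92) + A(384)) + 197517) = √((-201703 - 80213)*((-4 + 4*(-92)) + 2*384*(247 + 384)) + 197517) = √(-281916*((-4 - 368) + 2*384*631) + 197517) = √(-281916*(-372 + 484608) + 197517) = √(-281916*484236 + 197517) = √(-136513876176 + 197517) = √(-136513678659) = I*√136513678659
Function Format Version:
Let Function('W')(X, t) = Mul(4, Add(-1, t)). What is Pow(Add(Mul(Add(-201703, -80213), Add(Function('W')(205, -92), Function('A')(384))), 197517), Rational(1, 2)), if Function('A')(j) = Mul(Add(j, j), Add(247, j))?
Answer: Mul(I, Pow(136513678659, Rational(1, 2))) ≈ Mul(3.6948e+5, I)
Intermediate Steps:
Function('A')(j) = Mul(2, j, Add(247, j)) (Function('A')(j) = Mul(Mul(2, j), Add(247, j)) = Mul(2, j, Add(247, j)))
Function('W')(X, t) = Add(-4, Mul(4, t))
Pow(Add(Mul(Add(-201703, -80213), Add(Function('W')(205, -92), Function('A')(384))), 197517), Rational(1, 2)) = Pow(Add(Mul(Add(-201703, -80213), Add(Add(-4, Mul(4, -92)), Mul(2, 384, Add(247, 384)))), 197517), Rational(1, 2)) = Pow(Add(Mul(-281916, Add(Add(-4, -368), Mul(2, 384, 631))), 197517), Rational(1, 2)) = Pow(Add(Mul(-281916, Add(-372, 484608)), 197517), Rational(1, 2)) = Pow(Add(Mul(-281916, 484236), 197517), Rational(1, 2)) = Pow(Add(-136513876176, 197517), Rational(1, 2)) = Pow(-136513678659, Rational(1, 2)) = Mul(I, Pow(136513678659, Rational(1, 2)))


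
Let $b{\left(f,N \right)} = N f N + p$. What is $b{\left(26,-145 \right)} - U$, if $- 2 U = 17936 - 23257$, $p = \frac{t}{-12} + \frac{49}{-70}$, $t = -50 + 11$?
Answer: $\frac{10879841}{20} \approx 5.4399 \cdot 10^{5}$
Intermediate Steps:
$t = -39$
$p = \frac{51}{20}$ ($p = - \frac{39}{-12} + \frac{49}{-70} = \left(-39\right) \left(- \frac{1}{12}\right) + 49 \left(- \frac{1}{70}\right) = \frac{13}{4} - \frac{7}{10} = \frac{51}{20} \approx 2.55$)
$U = \frac{5321}{2}$ ($U = - \frac{17936 - 23257}{2} = \left(- \frac{1}{2}\right) \left(-5321\right) = \frac{5321}{2} \approx 2660.5$)
$b{\left(f,N \right)} = \frac{51}{20} + f N^{2}$ ($b{\left(f,N \right)} = N f N + \frac{51}{20} = f N^{2} + \frac{51}{20} = \frac{51}{20} + f N^{2}$)
$b{\left(26,-145 \right)} - U = \left(\frac{51}{20} + 26 \left(-145\right)^{2}\right) - \frac{5321}{2} = \left(\frac{51}{20} + 26 \cdot 21025\right) - \frac{5321}{2} = \left(\frac{51}{20} + 546650\right) - \frac{5321}{2} = \frac{10933051}{20} - \frac{5321}{2} = \frac{10879841}{20}$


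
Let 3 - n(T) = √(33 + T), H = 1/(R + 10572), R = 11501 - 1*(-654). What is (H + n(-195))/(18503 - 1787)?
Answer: 34091/189952266 - 3*I*√2/5572 ≈ 0.00017947 - 0.00076142*I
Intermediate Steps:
R = 12155 (R = 11501 + 654 = 12155)
H = 1/22727 (H = 1/(12155 + 10572) = 1/22727 ≈ 4.4001e-5)
n(T) = 3 - √(33 + T)
(H + n(-195))/(18503 - 1787) = (1/22727 + (3 - √(33 - 195)))/(18503 - 1787) = (1/22727 + (3 - √(-162)))/16716 = (1/22727 + (3 - 9*I*√2))*(1/16716) = (68182/22727 - 9*I*√2)*(1/16716) = 34091/189952266 - 3*I*√2/5572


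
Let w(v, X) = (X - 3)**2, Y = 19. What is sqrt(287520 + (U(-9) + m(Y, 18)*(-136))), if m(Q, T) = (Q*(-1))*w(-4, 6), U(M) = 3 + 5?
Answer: 16*sqrt(1214) ≈ 557.48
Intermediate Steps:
w(v, X) = (-3 + X)**2
U(M) = 8
m(Q, T) = -9*Q (m(Q, T) = (Q*(-1))*(-3 + 6)**2 = -Q*3**2 = -Q*9 = -9*Q)
sqrt(287520 + (U(-9) + m(Y, 18)*(-136))) = sqrt(287520 + (8 - 9*19*(-136))) = sqrt(287520 + (8 - 171*(-136))) = sqrt(287520 + (8 + 23256)) = sqrt(287520 + 23264) = sqrt(310784) = 16*sqrt(1214)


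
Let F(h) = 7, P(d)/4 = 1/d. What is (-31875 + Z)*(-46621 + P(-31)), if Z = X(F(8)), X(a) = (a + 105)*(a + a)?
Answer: 43801343285/31 ≈ 1.4129e+9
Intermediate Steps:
P(d) = 4/d
X(a) = 2*a*(105 + a) (X(a) = (105 + a)*(2*a) = 2*a*(105 + a))
Z = 1568 (Z = 2*7*(105 + 7) = 2*7*112 = 1568)
(-31875 + Z)*(-46621 + P(-31)) = (-31875 + 1568)*(-46621 + 4/(-31)) = -30307*(-46621 + 4*(-1/31)) = -30307*(-46621 - 4/31) = -30307*(-1445255/31) = 43801343285/31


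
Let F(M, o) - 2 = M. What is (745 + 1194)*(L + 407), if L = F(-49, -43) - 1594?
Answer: -2392726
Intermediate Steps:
F(M, o) = 2 + M
L = -1641 (L = (2 - 49) - 1594 = -47 - 1594 = -1641)
(745 + 1194)*(L + 407) = (745 + 1194)*(-1641 + 407) = 1939*(-1234) = -2392726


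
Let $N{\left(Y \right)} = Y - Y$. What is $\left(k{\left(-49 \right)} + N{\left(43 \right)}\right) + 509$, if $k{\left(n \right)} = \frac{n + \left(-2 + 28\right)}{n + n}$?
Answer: $\frac{49905}{98} \approx 509.23$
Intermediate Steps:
$N{\left(Y \right)} = 0$
$k{\left(n \right)} = \frac{26 + n}{2 n}$ ($k{\left(n \right)} = \frac{n + 26}{2 n} = \left(26 + n\right) \frac{1}{2 n} = \frac{26 + n}{2 n}$)
$\left(k{\left(-49 \right)} + N{\left(43 \right)}\right) + 509 = \left(\frac{26 - 49}{2 \left(-49\right)} + 0\right) + 509 = \left(\frac{1}{2} \left(- \frac{1}{49}\right) \left(-23\right) + 0\right) + 509 = \left(\frac{23}{98} + 0\right) + 509 = \frac{23}{98} + 509 = \frac{49905}{98}$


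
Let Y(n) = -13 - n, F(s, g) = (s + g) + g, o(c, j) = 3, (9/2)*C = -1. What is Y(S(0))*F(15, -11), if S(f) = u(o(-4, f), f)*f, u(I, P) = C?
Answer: 91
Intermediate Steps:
C = -2/9 (C = (2/9)*(-1) = -2/9 ≈ -0.22222)
u(I, P) = -2/9
F(s, g) = s + 2*g (F(s, g) = (g + s) + g = s + 2*g)
S(f) = -2*f/9
Y(S(0))*F(15, -11) = (-13 - (-2)*0/9)*(15 + 2*(-11)) = (-13 - 1*0)*(15 - 22) = (-13 + 0)*(-7) = -13*(-7) = 91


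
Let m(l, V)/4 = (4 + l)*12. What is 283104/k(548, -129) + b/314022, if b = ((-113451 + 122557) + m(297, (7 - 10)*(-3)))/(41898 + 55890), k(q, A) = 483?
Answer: 1448906614021921/2471960458548 ≈ 586.14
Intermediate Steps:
m(l, V) = 192 + 48*l (m(l, V) = 4*((4 + l)*12) = 4*(48 + 12*l) = 192 + 48*l)
b = 11777/48894 (b = ((-113451 + 122557) + (192 + 48*297))/(41898 + 55890) = (9106 + (192 + 14256))/97788 = (9106 + 14448)*(1/97788) = 23554*(1/97788) = 11777/48894 ≈ 0.24087)
283104/k(548, -129) + b/314022 = 283104/483 + (11777/48894)/314022 = 283104*(1/483) + (11777/48894)*(1/314022) = 94368/161 + 11777/15353791668 = 1448906614021921/2471960458548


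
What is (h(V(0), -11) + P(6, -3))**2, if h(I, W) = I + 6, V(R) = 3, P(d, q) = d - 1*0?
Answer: 225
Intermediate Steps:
P(d, q) = d (P(d, q) = d + 0 = d)
h(I, W) = 6 + I
(h(V(0), -11) + P(6, -3))**2 = ((6 + 3) + 6)**2 = (9 + 6)**2 = 15**2 = 225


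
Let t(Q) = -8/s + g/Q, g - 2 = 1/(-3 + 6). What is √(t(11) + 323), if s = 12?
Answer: 2*√9757/11 ≈ 17.960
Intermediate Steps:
g = 7/3 (g = 2 + 1/(-3 + 6) = 2 + 1/3 = 2 + ⅓ = 7/3 ≈ 2.3333)
t(Q) = -⅔ + 7/(3*Q) (t(Q) = -8/12 + 7/(3*Q) = -8*1/12 + 7/(3*Q) = -⅔ + 7/(3*Q))
√(t(11) + 323) = √((⅓)*(7 - 2*11)/11 + 323) = √((⅓)*(1/11)*(7 - 22) + 323) = √((⅓)*(1/11)*(-15) + 323) = √(-5/11 + 323) = √(3548/11) = 2*√9757/11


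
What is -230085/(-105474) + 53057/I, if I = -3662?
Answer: -396130229/32187149 ≈ -12.307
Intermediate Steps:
-230085/(-105474) + 53057/I = -230085/(-105474) + 53057/(-3662) = -230085*(-1/105474) + 53057*(-1/3662) = 76695/35158 - 53057/3662 = -396130229/32187149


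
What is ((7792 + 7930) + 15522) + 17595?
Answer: 48839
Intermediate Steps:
((7792 + 7930) + 15522) + 17595 = (15722 + 15522) + 17595 = 31244 + 17595 = 48839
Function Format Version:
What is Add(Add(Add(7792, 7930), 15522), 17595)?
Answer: 48839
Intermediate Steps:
Add(Add(Add(7792, 7930), 15522), 17595) = Add(Add(15722, 15522), 17595) = Add(31244, 17595) = 48839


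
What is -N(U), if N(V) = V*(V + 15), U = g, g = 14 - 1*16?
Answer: 26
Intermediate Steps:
g = -2 (g = 14 - 16 = -2)
U = -2
N(V) = V*(15 + V)
-N(U) = -(-2)*(15 - 2) = -(-2)*13 = -1*(-26) = 26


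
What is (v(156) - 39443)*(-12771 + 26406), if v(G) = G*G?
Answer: -205983945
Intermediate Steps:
v(G) = G²
(v(156) - 39443)*(-12771 + 26406) = (156² - 39443)*(-12771 + 26406) = (24336 - 39443)*13635 = -15107*13635 = -205983945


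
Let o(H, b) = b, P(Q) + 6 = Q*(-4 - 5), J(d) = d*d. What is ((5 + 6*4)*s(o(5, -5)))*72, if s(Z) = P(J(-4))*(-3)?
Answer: 939600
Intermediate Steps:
J(d) = d²
P(Q) = -6 - 9*Q (P(Q) = -6 + Q*(-4 - 5) = -6 + Q*(-9) = -6 - 9*Q)
s(Z) = 450 (s(Z) = (-6 - 9*(-4)²)*(-3) = (-6 - 9*16)*(-3) = (-6 - 144)*(-3) = -150*(-3) = 450)
((5 + 6*4)*s(o(5, -5)))*72 = ((5 + 6*4)*450)*72 = ((5 + 24)*450)*72 = (29*450)*72 = 13050*72 = 939600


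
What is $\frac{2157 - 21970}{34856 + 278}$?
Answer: $- \frac{19813}{35134} \approx -0.56393$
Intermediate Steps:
$\frac{2157 - 21970}{34856 + 278} = - \frac{19813}{35134}$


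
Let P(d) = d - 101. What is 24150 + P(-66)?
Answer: 23983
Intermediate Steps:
P(d) = -101 + d
24150 + P(-66) = 24150 + (-101 - 66) = 24150 - 167 = 23983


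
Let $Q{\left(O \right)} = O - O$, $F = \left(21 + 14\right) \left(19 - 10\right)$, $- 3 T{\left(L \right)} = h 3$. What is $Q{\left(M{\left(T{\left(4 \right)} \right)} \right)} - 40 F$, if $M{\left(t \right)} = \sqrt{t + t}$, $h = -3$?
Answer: $-12600$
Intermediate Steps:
$T{\left(L \right)} = 3$ ($T{\left(L \right)} = - \frac{\left(-3\right) 3}{3} = \left(- \frac{1}{3}\right) \left(-9\right) = 3$)
$M{\left(t \right)} = \sqrt{2} \sqrt{t}$ ($M{\left(t \right)} = \sqrt{2 t} = \sqrt{2} \sqrt{t}$)
$F = 315$ ($F = 35 \cdot 9 = 315$)
$Q{\left(O \right)} = 0$
$Q{\left(M{\left(T{\left(4 \right)} \right)} \right)} - 40 F = 0 - 12600 = -12600$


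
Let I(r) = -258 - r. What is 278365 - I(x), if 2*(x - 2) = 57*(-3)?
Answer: 557079/2 ≈ 2.7854e+5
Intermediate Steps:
x = -167/2 (x = 2 + (57*(-3))/2 = 2 + (½)*(-171) = 2 - 171/2 = -167/2 ≈ -83.500)
278365 - I(x) = 278365 - (-258 - 1*(-167/2)) = 278365 - (-258 + 167/2) = 278365 - 1*(-349/2) = 278365 + 349/2 = 557079/2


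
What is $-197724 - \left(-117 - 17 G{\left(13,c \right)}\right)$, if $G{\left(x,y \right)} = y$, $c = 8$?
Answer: $-197471$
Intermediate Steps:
$-197724 - \left(-117 - 17 G{\left(13,c \right)}\right) = -197724 - \left(-117 - 136\right) = -197724 - -253 = -197724 + 253 = -197471$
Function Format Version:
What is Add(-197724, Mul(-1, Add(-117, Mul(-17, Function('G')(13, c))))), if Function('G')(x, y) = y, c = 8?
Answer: -197471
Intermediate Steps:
Add(-197724, Mul(-1, Add(-117, Mul(-17, Function('G')(13, c))))) = Add(-197724, Mul(-1, Add(-117, Mul(-17, 8)))) = Add(-197724, Mul(-1, Add(-117, -136))) = Add(-197724, Mul(-1, -253)) = Add(-197724, 253) = -197471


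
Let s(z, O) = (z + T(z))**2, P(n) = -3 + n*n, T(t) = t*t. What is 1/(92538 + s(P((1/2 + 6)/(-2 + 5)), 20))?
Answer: 1679616/155463316297 ≈ 1.0804e-5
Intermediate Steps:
T(t) = t**2
P(n) = -3 + n**2
s(z, O) = (z + z**2)**2
1/(92538 + s(P((1/2 + 6)/(-2 + 5)), 20)) = 1/(92538 + (-3 + ((1/2 + 6)/(-2 + 5))**2)**2*(1 + (-3 + ((1/2 + 6)/(-2 + 5))**2))**2) = 1/(92538 + (-3 + ((1/2 + 6)/3)**2)**2*(1 + (-3 + ((1/2 + 6)/3)**2))**2) = 1/(92538 + (-3 + ((13/2)*(1/3))**2)**2*(1 + (-3 + ((13/2)*(1/3))**2))**2) = 1/(92538 + (-3 + (13/6)**2)**2*(1 + (-3 + (13/6)**2))**2) = 1/(92538 + (-3 + 169/36)**2*(1 + (-3 + 169/36))**2) = 1/(92538 + (61/36)**2*(1 + 61/36)**2) = 1/(92538 + 3721*(97/36)**2/1296) = 1/(92538 + (3721/1296)*(9409/1296)) = 1/(92538 + 35010889/1679616) = 1/(155463316297/1679616) = 1679616/155463316297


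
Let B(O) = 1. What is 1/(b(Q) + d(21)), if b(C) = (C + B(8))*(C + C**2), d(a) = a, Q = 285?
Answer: 1/23311881 ≈ 4.2897e-8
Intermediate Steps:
b(C) = (1 + C)*(C + C**2) (b(C) = (C + 1)*(C + C**2) = (1 + C)*(C + C**2))
1/(b(Q) + d(21)) = 1/(285*(1 + 285**2 + 2*285) + 21) = 1/(285*(1 + 81225 + 570) + 21) = 1/(285*81796 + 21) = 1/(23311860 + 21) = 1/23311881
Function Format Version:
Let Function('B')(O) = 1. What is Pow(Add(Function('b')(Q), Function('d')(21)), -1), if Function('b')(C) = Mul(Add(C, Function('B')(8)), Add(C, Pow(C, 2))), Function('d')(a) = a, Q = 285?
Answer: Rational(1, 23311881) ≈ 4.2897e-8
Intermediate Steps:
Function('b')(C) = Mul(Add(1, C), Add(C, Pow(C, 2))) (Function('b')(C) = Mul(Add(C, 1), Add(C, Pow(C, 2))) = Mul(Add(1, C), Add(C, Pow(C, 2))))
Pow(Add(Function('b')(Q), Function('d')(21)), -1) = Pow(Add(Mul(285, Add(1, Pow(285, 2), Mul(2, 285))), 21), -1) = Pow(Add(Mul(285, Add(1, 81225, 570)), 21), -1) = Pow(Add(Mul(285, 81796), 21), -1) = Pow(Add(23311860, 21), -1) = Pow(23311881, -1) = Rational(1, 23311881)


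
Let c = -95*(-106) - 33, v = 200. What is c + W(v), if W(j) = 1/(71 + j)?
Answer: 2720028/271 ≈ 10037.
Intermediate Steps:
c = 10037 (c = 10070 - 33 = 10037)
c + W(v) = 10037 + 1/(71 + 200) = 10037 + 1/271 = 2720028/271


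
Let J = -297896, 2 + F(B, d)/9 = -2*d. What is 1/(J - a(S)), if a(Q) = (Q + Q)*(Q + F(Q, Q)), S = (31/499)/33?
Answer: -271162089/80778083254898 ≈ -3.3569e-6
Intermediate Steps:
F(B, d) = -18 - 18*d (F(B, d) = -18 + 9*(-2*d) = -18 - 18*d)
S = 31/16467 (S = (31*(1/499))*(1/33) = (31/499)*(1/33) = 31/16467 ≈ 0.0018826)
a(Q) = 2*Q*(-18 - 17*Q) (a(Q) = (Q + Q)*(Q + (-18 - 18*Q)) = (2*Q)*(-18 - 17*Q) = 2*Q*(-18 - 17*Q))
1/(J - a(S)) = 1/(-297896 - (-2)*31*(18 + 17*(31/16467))/16467) = 1/(-297896 - (-2)*31*(18 + 527/16467)/16467) = 1/(-297896 - (-2)*31*296933/(16467*16467)) = 1/(-297896 - 1*(-18409846/271162089)) = 1/(-297896 + 18409846/271162089) = 1/(-80778083254898/271162089) = -271162089/80778083254898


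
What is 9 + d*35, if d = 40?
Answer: 1409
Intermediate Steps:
9 + d*35 = 9 + 40*35 = 9 + 1400 = 1409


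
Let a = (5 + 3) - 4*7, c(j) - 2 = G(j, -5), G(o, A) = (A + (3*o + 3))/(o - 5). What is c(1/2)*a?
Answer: -380/9 ≈ -42.222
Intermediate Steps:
G(o, A) = (3 + A + 3*o)/(-5 + o) (G(o, A) = (A + (3 + 3*o))/(-5 + o) = (3 + A + 3*o)/(-5 + o))
c(j) = 2 + (-2 + 3*j)/(-5 + j) (c(j) = 2 + (3 - 5 + 3*j)/(-5 + j) = 2 + (-2 + 3*j)/(-5 + j))
a = -20 (a = 8 - 28 = -20)
c(1/2)*a = ((-12 + 5*(1/2))/(-5 + 1/2))*(-20) = ((-12 + 5*(1*(½)))/(-5 + 1*(½)))*(-20) = ((-12 + 5*(½))/(-5 + ½))*(-20) = ((-12 + 5/2)/(-9/2))*(-20) = -2/9*(-19/2)*(-20) = (19/9)*(-20) = -380/9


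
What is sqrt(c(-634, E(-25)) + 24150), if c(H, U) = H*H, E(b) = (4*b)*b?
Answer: sqrt(426106) ≈ 652.77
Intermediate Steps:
E(b) = 4*b**2
c(H, U) = H**2
sqrt(c(-634, E(-25)) + 24150) = sqrt((-634)**2 + 24150) = sqrt(401956 + 24150) = sqrt(426106)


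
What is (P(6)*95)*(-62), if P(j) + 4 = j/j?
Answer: 17670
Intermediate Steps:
P(j) = -3 (P(j) = -4 + j/j = -4 + 1 = -3)
(P(6)*95)*(-62) = -3*95*(-62) = -285*(-62) = 17670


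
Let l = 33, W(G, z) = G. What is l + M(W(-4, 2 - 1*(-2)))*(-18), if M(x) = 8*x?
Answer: 609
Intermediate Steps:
l + M(W(-4, 2 - 1*(-2)))*(-18) = 33 + (8*(-4))*(-18) = 33 - 32*(-18) = 33 + 576 = 609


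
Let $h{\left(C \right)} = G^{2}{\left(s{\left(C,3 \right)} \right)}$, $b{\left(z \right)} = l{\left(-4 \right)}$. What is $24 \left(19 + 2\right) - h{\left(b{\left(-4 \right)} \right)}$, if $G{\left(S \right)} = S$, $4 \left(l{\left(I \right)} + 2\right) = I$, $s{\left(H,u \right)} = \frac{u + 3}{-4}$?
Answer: $\frac{2007}{4} \approx 501.75$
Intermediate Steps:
$s{\left(H,u \right)} = - \frac{3}{4} - \frac{u}{4}$ ($s{\left(H,u \right)} = \left(3 + u\right) \left(- \frac{1}{4}\right) = - \frac{3}{4} - \frac{u}{4}$)
$l{\left(I \right)} = -2 + \frac{I}{4}$
$b{\left(z \right)} = -3$ ($b{\left(z \right)} = -2 + \frac{1}{4} \left(-4\right) = -2 - 1 = -3$)
$h{\left(C \right)} = \frac{9}{4}$ ($h{\left(C \right)} = \left(- \frac{3}{4} - \frac{3}{4}\right)^{2} = \left(- \frac{3}{2}\right)^{2} = \frac{9}{4}$)
$24 \left(19 + 2\right) - h{\left(b{\left(-4 \right)} \right)} = 24 \left(19 + 2\right) - \frac{9}{4} = 24 \cdot 21 - \frac{9}{4} = 504 - \frac{9}{4} = \frac{2007}{4}$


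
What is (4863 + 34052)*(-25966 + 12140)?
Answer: -538038790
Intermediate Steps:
(4863 + 34052)*(-25966 + 12140) = 38915*(-13826) = -538038790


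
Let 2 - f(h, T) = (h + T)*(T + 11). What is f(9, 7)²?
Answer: 81796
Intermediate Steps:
f(h, T) = 2 - (11 + T)*(T + h) (f(h, T) = 2 - (h + T)*(T + 11) = 2 - (T + h)*(11 + T) = 2 - (11 + T)*(T + h))
f(9, 7)² = (2 - 1*7² - 11*7 - 11*9 - 1*7*9)² = (2 - 1*49 - 77 - 99 - 63)² = (2 - 49 - 77 - 99 - 63)² = (-286)² = 81796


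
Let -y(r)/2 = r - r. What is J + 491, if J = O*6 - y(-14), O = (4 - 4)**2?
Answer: 491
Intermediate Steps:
O = 0 (O = 0**2 = 0)
y(r) = 0 (y(r) = -2*(r - r) = -2*0 = 0)
J = 0 (J = 0*6 - 1*0 = 0 + 0 = 0)
J + 491 = 0 + 491 = 491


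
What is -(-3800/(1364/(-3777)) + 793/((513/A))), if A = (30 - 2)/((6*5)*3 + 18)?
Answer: -49701358541/4723191 ≈ -10523.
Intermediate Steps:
A = 7/27 (A = 28/(30*3 + 18) = 28/(90 + 18) = 28/108 = 28*(1/108) = 7/27 ≈ 0.25926)
-(-3800/(1364/(-3777)) + 793/((513/A))) = -(-3800/(1364/(-3777)) + 793/((513/(7/27)))) = -(-3800/(1364*(-1/3777)) + 793/((513*(27/7)))) = -(-3800/(-1364/3777) + 793/(13851/7)) = -(-3800*(-3777/1364) + 793*(7/13851)) = -(3588150/341 + 5551/13851) = -1*49701358541/4723191 = -49701358541/4723191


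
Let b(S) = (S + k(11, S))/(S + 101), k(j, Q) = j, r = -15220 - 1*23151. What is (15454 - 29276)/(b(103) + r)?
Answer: 469948/1304595 ≈ 0.36023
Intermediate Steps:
r = -38371 (r = -15220 - 23151 = -38371)
b(S) = (11 + S)/(101 + S) (b(S) = (S + 11)/(S + 101) = (11 + S)/(101 + S))
(15454 - 29276)/(b(103) + r) = (15454 - 29276)/((11 + 103)/(101 + 103) - 38371) = -13822/(114/204 - 38371) = -13822/((1/204)*114 - 38371) = -13822/(19/34 - 38371) = -13822/(-1304595/34) = -13822*(-34/1304595) = 469948/1304595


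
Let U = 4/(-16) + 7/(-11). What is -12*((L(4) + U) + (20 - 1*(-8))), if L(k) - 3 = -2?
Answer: -3711/11 ≈ -337.36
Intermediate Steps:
L(k) = 1 (L(k) = 3 - 2 = 1)
U = -39/44 (U = 4*(-1/16) + 7*(-1/11) = -1/4 - 7/11 = -39/44 ≈ -0.88636)
-12*((L(4) + U) + (20 - 1*(-8))) = -12*((1 - 39/44) + (20 - 1*(-8))) = -12*(5/44 + (20 + 8)) = -12*(5/44 + 28) = -12*1237/44 = -3711/11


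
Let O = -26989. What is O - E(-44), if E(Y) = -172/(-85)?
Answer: -2294237/85 ≈ -26991.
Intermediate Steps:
E(Y) = 172/85 (E(Y) = -172*(-1/85) = 172/85)
O - E(-44) = -26989 - 1*172/85 = -26989 - 172/85 = -2294237/85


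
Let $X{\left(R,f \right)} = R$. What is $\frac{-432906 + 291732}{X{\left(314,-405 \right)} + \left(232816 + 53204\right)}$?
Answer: $- \frac{70587}{143167} \approx -0.49304$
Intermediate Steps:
$\frac{-432906 + 291732}{X{\left(314,-405 \right)} + \left(232816 + 53204\right)} = \frac{-432906 + 291732}{314 + \left(232816 + 53204\right)} = - \frac{141174}{314 + 286020} = - \frac{141174}{286334} = \left(-141174\right) \frac{1}{286334} = - \frac{70587}{143167}$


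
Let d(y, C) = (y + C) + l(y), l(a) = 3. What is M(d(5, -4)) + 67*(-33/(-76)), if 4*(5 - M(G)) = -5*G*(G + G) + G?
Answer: 5555/76 ≈ 73.092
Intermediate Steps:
d(y, C) = 3 + C + y (d(y, C) = (y + C) + 3 = (C + y) + 3 = 3 + C + y)
M(G) = 5 - G/4 + 5*G**2/2 (M(G) = 5 - (-5*G*(G + G) + G)/4 = 5 - (-5*G*2*G + G)/4 = 5 - (-10*G**2 + G)/4 = 5 - (G - 10*G**2)/4 = 5 + (-G/4 + 5*G**2/2) = 5 - G/4 + 5*G**2/2)
M(d(5, -4)) + 67*(-33/(-76)) = (5 - (3 - 4 + 5)/4 + 5*(3 - 4 + 5)**2/2) + 67*(-33/(-76)) = (5 - 1/4*4 + (5/2)*4**2) + 67*(-33*(-1/76)) = (5 - 1 + (5/2)*16) + 67*(33/76) = (5 - 1 + 40) + 2211/76 = 44 + 2211/76 = 5555/76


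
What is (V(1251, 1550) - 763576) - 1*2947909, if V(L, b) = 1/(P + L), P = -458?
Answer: -2943207604/793 ≈ -3.7115e+6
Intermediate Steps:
V(L, b) = 1/(-458 + L)
(V(1251, 1550) - 763576) - 1*2947909 = (1/(-458 + 1251) - 763576) - 1*2947909 = (1/793 - 763576) - 2947909 = -605515767/793 - 2947909 = -2943207604/793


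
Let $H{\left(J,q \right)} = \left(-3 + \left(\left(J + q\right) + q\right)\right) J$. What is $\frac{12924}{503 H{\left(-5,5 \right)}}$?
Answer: $- \frac{6462}{2515} \approx -2.5694$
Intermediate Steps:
$H{\left(J,q \right)} = J \left(-3 + J + 2 q\right)$ ($H{\left(J,q \right)} = \left(-3 + \left(J + 2 q\right)\right) J = \left(-3 + J + 2 q\right) J = J \left(-3 + J + 2 q\right)$)
$\frac{12924}{503 H{\left(-5,5 \right)}} = \frac{12924}{503 \left(- 5 \left(-3 - 5 + 2 \cdot 5\right)\right)} = \frac{12924}{503 \left(- 5 \left(-3 - 5 + 10\right)\right)} = \frac{12924}{503 \left(\left(-5\right) 2\right)} = \frac{12924}{503 \left(-10\right)} = \frac{12924}{-5030} = 12924 \left(- \frac{1}{5030}\right) = - \frac{6462}{2515}$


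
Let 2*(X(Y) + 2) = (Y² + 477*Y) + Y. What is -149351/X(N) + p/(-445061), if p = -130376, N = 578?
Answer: -26681896979/135824606102 ≈ -0.19644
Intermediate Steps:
X(Y) = -2 + Y²/2 + 239*Y (X(Y) = -2 + ((Y² + 477*Y) + Y)/2 = -2 + (Y² + 478*Y)/2 = -2 + (Y²/2 + 239*Y) = -2 + Y²/2 + 239*Y)
-149351/X(N) + p/(-445061) = -149351/(-2 + (½)*578² + 239*578) - 130376/(-445061) = -149351/(-2 + (½)*334084 + 138142) - 130376*(-1/445061) = -149351/(-2 + 167042 + 138142) + 130376/445061 = -149351/305182 + 130376/445061 = -26681896979/135824606102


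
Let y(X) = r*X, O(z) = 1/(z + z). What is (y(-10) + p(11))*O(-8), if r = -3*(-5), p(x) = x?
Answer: 139/16 ≈ 8.6875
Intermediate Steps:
r = 15
O(z) = 1/(2*z)
y(X) = 15*X
(y(-10) + p(11))*O(-8) = (15*(-10) + 11)*((½)/(-8)) = (-150 + 11)*((½)*(-⅛)) = -139*(-1/16) = 139/16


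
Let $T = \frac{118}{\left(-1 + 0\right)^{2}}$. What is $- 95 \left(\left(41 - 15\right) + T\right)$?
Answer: $-13680$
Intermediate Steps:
$T = 118$ ($T = \frac{118}{\left(-1\right)^{2}} = \frac{118}{1} = 118 \cdot 1 = 118$)
$- 95 \left(\left(41 - 15\right) + T\right) = - 95 \left(\left(41 - 15\right) + 118\right) = - 95 \left(26 + 118\right) = \left(-95\right) 144 = -13680$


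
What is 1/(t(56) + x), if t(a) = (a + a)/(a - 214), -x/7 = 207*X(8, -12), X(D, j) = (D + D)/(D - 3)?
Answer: -395/1831816 ≈ -0.00021563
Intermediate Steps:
X(D, j) = 2*D/(-3 + D) (X(D, j) = (2*D)/(-3 + D) = 2*D/(-3 + D))
x = -23184/5 (x = -1449*2*8/(-3 + 8) = -1449*2*8/5 = -1449*2*8*(1/5) = -1449*16/5 = -7*3312/5 = -23184/5 ≈ -4636.8)
t(a) = 2*a/(-214 + a) (t(a) = (2*a)/(-214 + a) = 2*a/(-214 + a))
1/(t(56) + x) = 1/(2*56/(-214 + 56) - 23184/5) = 1/(2*56/(-158) - 23184/5) = 1/(2*56*(-1/158) - 23184/5) = 1/(-56/79 - 23184/5) = 1/(-1831816/395) = -395/1831816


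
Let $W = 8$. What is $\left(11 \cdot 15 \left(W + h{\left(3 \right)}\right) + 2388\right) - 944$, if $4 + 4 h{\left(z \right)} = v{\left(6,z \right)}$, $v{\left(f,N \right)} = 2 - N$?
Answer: $\frac{10231}{4} \approx 2557.8$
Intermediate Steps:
$h{\left(z \right)} = - \frac{1}{2} - \frac{z}{4}$ ($h{\left(z \right)} = -1 + \frac{2 - z}{4} = -1 - \left(- \frac{1}{2} + \frac{z}{4}\right) = - \frac{1}{2} - \frac{z}{4}$)
$\left(11 \cdot 15 \left(W + h{\left(3 \right)}\right) + 2388\right) - 944 = \left(11 \cdot 15 \left(8 - \frac{5}{4}\right) + 2388\right) - 944 = \left(165 \left(8 - \frac{5}{4}\right) + 2388\right) - 944 = \left(165 \cdot \frac{27}{4} + 2388\right) - 944 = \left(\frac{4455}{4} + 2388\right) - 944 = \frac{14007}{4} - 944 = \frac{10231}{4}$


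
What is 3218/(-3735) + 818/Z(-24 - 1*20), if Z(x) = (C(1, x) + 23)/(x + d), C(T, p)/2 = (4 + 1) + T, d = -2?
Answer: -28130642/26145 ≈ -1075.9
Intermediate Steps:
C(T, p) = 10 + 2*T (C(T, p) = 2*((4 + 1) + T) = 2*(5 + T) = 10 + 2*T)
Z(x) = 35/(-2 + x) (Z(x) = ((10 + 2*1) + 23)/(x - 2) = ((10 + 2) + 23)/(-2 + x) = (12 + 23)/(-2 + x) = 35/(-2 + x))
3218/(-3735) + 818/Z(-24 - 1*20) = 3218/(-3735) + 818/((35/(-2 + (-24 - 1*20)))) = 3218*(-1/3735) + 818/((35/(-2 + (-24 - 20)))) = -3218/3735 + 818/((35/(-2 - 44))) = -3218/3735 + 818/((35/(-46))) = -3218/3735 + 818/((35*(-1/46))) = -3218/3735 + 818/(-35/46) = -3218/3735 + 818*(-46/35) = -3218/3735 - 37628/35 = -28130642/26145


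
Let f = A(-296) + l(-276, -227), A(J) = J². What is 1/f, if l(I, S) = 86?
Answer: 1/87702 ≈ 1.1402e-5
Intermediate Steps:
f = 87702 (f = (-296)² + 86 = 87616 + 86 = 87702)
1/f = 1/87702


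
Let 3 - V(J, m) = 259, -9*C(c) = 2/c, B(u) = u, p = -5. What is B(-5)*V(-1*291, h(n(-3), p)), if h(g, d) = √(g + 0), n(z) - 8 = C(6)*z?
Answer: 1280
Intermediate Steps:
C(c) = -2/(9*c)
n(z) = 8 - z/27 (n(z) = 8 + (-2/9/6)*z = 8 + (-2/9*⅙)*z = 8 - z/27)
h(g, d) = √g
V(J, m) = -256 (V(J, m) = 3 - 1*259 = 3 - 259 = -256)
B(-5)*V(-1*291, h(n(-3), p)) = -5*(-256) = 1280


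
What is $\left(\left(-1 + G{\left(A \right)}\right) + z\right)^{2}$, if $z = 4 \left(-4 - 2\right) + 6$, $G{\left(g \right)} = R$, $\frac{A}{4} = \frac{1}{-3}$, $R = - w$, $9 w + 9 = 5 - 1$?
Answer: $\frac{27556}{81} \approx 340.2$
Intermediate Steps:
$w = - \frac{5}{9}$ ($w = -1 + \frac{5 - 1}{9} = -1 + \frac{1}{9} \cdot 4 = -1 + \frac{4}{9} = - \frac{5}{9} \approx -0.55556$)
$R = \frac{5}{9}$ ($R = \left(-1\right) \left(- \frac{5}{9}\right) = \frac{5}{9} \approx 0.55556$)
$A = - \frac{4}{3}$ ($A = \frac{4}{-3} = 4 \left(- \frac{1}{3}\right) = - \frac{4}{3} \approx -1.3333$)
$G{\left(g \right)} = \frac{5}{9}$
$z = -18$ ($z = 4 \left(-4 - 2\right) + 6 = 4 \left(-6\right) + 6 = -24 + 6 = -18$)
$\left(\left(-1 + G{\left(A \right)}\right) + z\right)^{2} = \left(\left(-1 + \frac{5}{9}\right) - 18\right)^{2} = \left(- \frac{4}{9} - 18\right)^{2} = \left(- \frac{166}{9}\right)^{2} = \frac{27556}{81}$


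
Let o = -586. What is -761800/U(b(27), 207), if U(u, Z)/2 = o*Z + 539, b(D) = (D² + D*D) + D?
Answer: 380900/120763 ≈ 3.1541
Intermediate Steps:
b(D) = D + 2*D² (b(D) = (D² + D²) + D = 2*D² + D = D + 2*D²)
U(u, Z) = 1078 - 1172*Z (U(u, Z) = 2*(-586*Z + 539) = 2*(539 - 586*Z) = 1078 - 1172*Z)
-761800/U(b(27), 207) = -761800/(1078 - 1172*207) = -761800/(1078 - 242604) = -761800/(-241526) = -761800*(-1/241526) = 380900/120763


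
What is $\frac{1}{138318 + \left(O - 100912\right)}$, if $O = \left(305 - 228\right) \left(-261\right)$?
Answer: $\frac{1}{17309} \approx 5.7773 \cdot 10^{-5}$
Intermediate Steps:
$O = -20097$ ($O = 77 \left(-261\right) = -20097$)
$\frac{1}{138318 + \left(O - 100912\right)} = \frac{1}{138318 - 121009} = \frac{1}{17309}$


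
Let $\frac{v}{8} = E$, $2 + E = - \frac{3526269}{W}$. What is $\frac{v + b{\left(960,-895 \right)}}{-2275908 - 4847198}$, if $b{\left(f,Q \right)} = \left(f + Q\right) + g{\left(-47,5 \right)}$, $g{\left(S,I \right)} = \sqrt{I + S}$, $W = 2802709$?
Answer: $- \frac{109122589}{19963993294154} - \frac{i \sqrt{42}}{7123106} \approx -5.466 \cdot 10^{-6} - 9.0982 \cdot 10^{-7} i$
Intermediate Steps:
$E = - \frac{9131687}{2802709}$ ($E = -2 - \frac{3526269}{2802709} = - \frac{9131687}{2802709} \approx -3.2582$)
$v = - \frac{73053496}{2802709}$ ($v = 8 \left(- \frac{9131687}{2802709}\right) = - \frac{73053496}{2802709} \approx -26.065$)
$b{\left(f,Q \right)} = Q + f + i \sqrt{42}$ ($b{\left(f,Q \right)} = \left(f + Q\right) + \sqrt{5 - 47} = \left(Q + f\right) + \sqrt{-42} = \left(Q + f\right) + i \sqrt{42} = Q + f + i \sqrt{42}$)
$\frac{v + b{\left(960,-895 \right)}}{-2275908 - 4847198} = \frac{- \frac{73053496}{2802709} + \left(-895 + 960 + i \sqrt{42}\right)}{-2275908 - 4847198} = \frac{- \frac{73053496}{2802709} + \left(65 + i \sqrt{42}\right)}{-7123106} = \left(\frac{109122589}{2802709} + i \sqrt{42}\right) \left(- \frac{1}{7123106}\right) = - \frac{109122589}{19963993294154} - \frac{i \sqrt{42}}{7123106}$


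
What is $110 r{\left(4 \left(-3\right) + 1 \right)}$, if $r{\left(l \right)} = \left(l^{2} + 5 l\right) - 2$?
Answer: $7040$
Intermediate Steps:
$r{\left(l \right)} = -2 + l^{2} + 5 l$
$110 r{\left(4 \left(-3\right) + 1 \right)} = 110 \left(-2 + \left(4 \left(-3\right) + 1\right)^{2} + 5 \left(4 \left(-3\right) + 1\right)\right) = 110 \left(-2 + \left(-12 + 1\right)^{2} + 5 \left(-12 + 1\right)\right) = 110 \left(-2 + \left(-11\right)^{2} + 5 \left(-11\right)\right) = 110 \left(-2 + 121 - 55\right) = 110 \cdot 64 = 7040$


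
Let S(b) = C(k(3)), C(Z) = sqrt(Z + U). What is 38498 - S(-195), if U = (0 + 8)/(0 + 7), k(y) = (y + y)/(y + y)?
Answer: 38498 - sqrt(105)/7 ≈ 38497.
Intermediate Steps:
k(y) = 1 (k(y) = (2*y)/((2*y)) = (2*y)*(1/(2*y)) = 1)
U = 8/7 ≈ 1.1429
C(Z) = sqrt(8/7 + Z) (C(Z) = sqrt(Z + 8/7) = sqrt(8/7 + Z))
S(b) = sqrt(105)/7 (S(b) = sqrt(56 + 49*1)/7 = sqrt(56 + 49)/7 = sqrt(105)/7)
38498 - S(-195) = 38498 - sqrt(105)/7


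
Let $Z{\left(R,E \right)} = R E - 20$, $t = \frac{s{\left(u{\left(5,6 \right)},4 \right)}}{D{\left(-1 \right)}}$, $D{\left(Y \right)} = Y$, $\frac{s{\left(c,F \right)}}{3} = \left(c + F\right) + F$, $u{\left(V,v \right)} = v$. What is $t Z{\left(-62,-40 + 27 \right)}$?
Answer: $-33012$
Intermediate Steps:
$s{\left(c,F \right)} = 3 c + 6 F$ ($s{\left(c,F \right)} = 3 \left(\left(c + F\right) + F\right) = 3 \left(\left(F + c\right) + F\right) = 3 \left(c + 2 F\right) = 3 c + 6 F$)
$t = -42$ ($t = \frac{3 \cdot 6 + 6 \cdot 4}{-1} = \left(18 + 24\right) \left(-1\right) = 42 \left(-1\right) = -42$)
$Z{\left(R,E \right)} = -20 + E R$ ($Z{\left(R,E \right)} = E R - 20 = -20 + E R$)
$t Z{\left(-62,-40 + 27 \right)} = - 42 \left(-20 + \left(-40 + 27\right) \left(-62\right)\right) = - 42 \left(-20 - -806\right) = - 42 \left(-20 + 806\right) = \left(-42\right) 786 = -33012$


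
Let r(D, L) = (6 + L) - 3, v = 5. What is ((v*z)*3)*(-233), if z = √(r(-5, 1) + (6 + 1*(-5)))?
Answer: -3495*√5 ≈ -7815.1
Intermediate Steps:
r(D, L) = 3 + L
z = √5 (z = √((3 + 1) + (6 + 1*(-5))) = √(4 + (6 - 5)) = √(4 + 1) = √5 ≈ 2.2361)
((v*z)*3)*(-233) = ((5*√5)*3)*(-233) = (15*√5)*(-233) = -3495*√5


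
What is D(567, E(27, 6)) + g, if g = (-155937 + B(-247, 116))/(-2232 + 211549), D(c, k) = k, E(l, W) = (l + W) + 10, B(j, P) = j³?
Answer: -6224529/209317 ≈ -29.737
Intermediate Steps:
E(l, W) = 10 + W + l (E(l, W) = (W + l) + 10 = 10 + W + l)
g = -15225160/209317 (g = (-155937 + (-247)³)/(-2232 + 211549) = (-155937 - 15069223)/209317 = -15225160*1/209317 = -15225160/209317 ≈ -72.737)
D(567, E(27, 6)) + g = (10 + 6 + 27) - 15225160/209317 = 43 - 15225160/209317 = -6224529/209317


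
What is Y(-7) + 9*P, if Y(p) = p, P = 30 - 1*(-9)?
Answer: 344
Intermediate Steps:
P = 39 (P = 30 + 9 = 39)
Y(-7) + 9*P = -7 + 9*39 = -7 + 351 = 344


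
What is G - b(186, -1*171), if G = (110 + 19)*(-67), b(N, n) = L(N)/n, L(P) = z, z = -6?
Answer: -492653/57 ≈ -8643.0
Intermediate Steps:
L(P) = -6
b(N, n) = -6/n
G = -8643 (G = 129*(-67) = -8643)
G - b(186, -1*171) = -8643 - (-6)/((-1*171)) = -8643 - (-6)/(-171) = -8643 - (-6)*(-1)/171 = -8643 - 1*2/57 = -8643 - 2/57 = -492653/57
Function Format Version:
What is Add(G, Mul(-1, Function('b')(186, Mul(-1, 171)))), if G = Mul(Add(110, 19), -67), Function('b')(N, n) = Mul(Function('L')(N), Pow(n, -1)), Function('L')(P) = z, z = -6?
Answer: Rational(-492653, 57) ≈ -8643.0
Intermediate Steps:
Function('L')(P) = -6
Function('b')(N, n) = Mul(-6, Pow(n, -1))
G = -8643 (G = Mul(129, -67) = -8643)
Add(G, Mul(-1, Function('b')(186, Mul(-1, 171)))) = Add(-8643, Mul(-1, Mul(-6, Pow(Mul(-1, 171), -1)))) = Add(-8643, Mul(-1, Mul(-6, Pow(-171, -1)))) = Add(-8643, Mul(-1, Mul(-6, Rational(-1, 171)))) = Add(-8643, Mul(-1, Rational(2, 57))) = Add(-8643, Rational(-2, 57)) = Rational(-492653, 57)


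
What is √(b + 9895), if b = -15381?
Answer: I*√5486 ≈ 74.068*I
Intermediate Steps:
√(b + 9895) = √(-15381 + 9895) = √(-5486) = I*√5486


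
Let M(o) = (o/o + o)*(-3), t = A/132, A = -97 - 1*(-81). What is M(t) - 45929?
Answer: -505248/11 ≈ -45932.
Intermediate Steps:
A = -16 (A = -97 + 81 = -16)
t = -4/33 (t = -16/132 = -16*1/132 = -4/33 ≈ -0.12121)
M(o) = -3 - 3*o (M(o) = (1 + o)*(-3) = -3 - 3*o)
M(t) - 45929 = (-3 - 3*(-4/33)) - 45929 = (-3 + 4/11) - 45929 = -29/11 - 45929 = -505248/11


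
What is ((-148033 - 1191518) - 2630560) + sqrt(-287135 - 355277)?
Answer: -3970111 + 2*I*sqrt(160603) ≈ -3.9701e+6 + 801.51*I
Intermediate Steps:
((-148033 - 1191518) - 2630560) + sqrt(-287135 - 355277) = (-1339551 - 2630560) + sqrt(-642412) = -3970111 + 2*I*sqrt(160603)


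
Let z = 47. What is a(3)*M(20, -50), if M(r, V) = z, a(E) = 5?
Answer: 235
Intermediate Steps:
M(r, V) = 47
a(3)*M(20, -50) = 5*47 = 235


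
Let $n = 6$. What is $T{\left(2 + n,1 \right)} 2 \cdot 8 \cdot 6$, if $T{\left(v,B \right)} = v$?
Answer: $768$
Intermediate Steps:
$T{\left(2 + n,1 \right)} 2 \cdot 8 \cdot 6 = \left(2 + 6\right) 2 \cdot 8 \cdot 6 = 8 \cdot 2 \cdot 8 \cdot 6 = 16 \cdot 8 \cdot 6 = 128 \cdot 6 = 768$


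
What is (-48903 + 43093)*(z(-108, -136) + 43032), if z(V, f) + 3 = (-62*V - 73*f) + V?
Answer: -345956450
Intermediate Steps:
z(V, f) = -3 - 73*f - 61*V (z(V, f) = -3 + ((-62*V - 73*f) + V) = -3 + ((-73*f - 62*V) + V) = -3 + (-73*f - 61*V) = -3 - 73*f - 61*V)
(-48903 + 43093)*(z(-108, -136) + 43032) = (-48903 + 43093)*((-3 - 73*(-136) - 61*(-108)) + 43032) = -5810*((-3 + 9928 + 6588) + 43032) = -5810*(16513 + 43032) = -5810*59545 = -345956450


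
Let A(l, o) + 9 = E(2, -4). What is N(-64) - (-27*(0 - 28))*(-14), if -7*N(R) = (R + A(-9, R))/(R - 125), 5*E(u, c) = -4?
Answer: 7779199/735 ≈ 10584.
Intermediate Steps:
E(u, c) = -⅘ (E(u, c) = (⅕)*(-4) = -⅘)
A(l, o) = -49/5 (A(l, o) = -9 - ⅘ = -49/5)
N(R) = -(-49/5 + R)/(7*(-125 + R)) (N(R) = -(R - 49/5)/(7*(R - 125)) = -(-49/5 + R)/(7*(-125 + R)))
N(-64) - (-27*(0 - 28))*(-14) = (49 - 5*(-64))/(35*(-125 - 64)) - (-27*(0 - 28))*(-14) = (1/35)*(49 + 320)/(-189) - (-27*(-28))*(-14) = (1/35)*(-1/189)*369 - 756*(-14) = -41/735 - 1*(-10584) = -41/735 + 10584 = 7779199/735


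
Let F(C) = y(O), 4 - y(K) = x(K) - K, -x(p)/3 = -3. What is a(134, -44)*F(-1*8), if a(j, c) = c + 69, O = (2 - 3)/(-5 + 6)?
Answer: -150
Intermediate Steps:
O = -1 (O = -1/1 = -1*1 = -1)
x(p) = 9 (x(p) = -3*(-3) = 9)
y(K) = -5 + K (y(K) = 4 - (9 - K) = 4 + (-9 + K) = -5 + K)
a(j, c) = 69 + c
F(C) = -6 (F(C) = -5 - 1 = -6)
a(134, -44)*F(-1*8) = (69 - 44)*(-6) = 25*(-6) = -150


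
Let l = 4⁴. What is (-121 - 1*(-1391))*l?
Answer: 325120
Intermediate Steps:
l = 256
(-121 - 1*(-1391))*l = (-121 - 1*(-1391))*256 = (-121 + 1391)*256 = 1270*256 = 325120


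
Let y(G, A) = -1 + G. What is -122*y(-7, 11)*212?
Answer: 206912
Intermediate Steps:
-122*y(-7, 11)*212 = -122*(-1 - 7)*212 = -122*(-8)*212 = 976*212 = 206912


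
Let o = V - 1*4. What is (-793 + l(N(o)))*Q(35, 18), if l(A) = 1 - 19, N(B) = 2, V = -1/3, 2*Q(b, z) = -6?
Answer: 2433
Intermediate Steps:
Q(b, z) = -3 (Q(b, z) = (½)*(-6) = -3)
V = -⅓ (V = -1*⅓ = -⅓ ≈ -0.33333)
o = -13/3 (o = -⅓ - 1*4 = -⅓ - 4 = -13/3 ≈ -4.3333)
l(A) = -18
(-793 + l(N(o)))*Q(35, 18) = (-793 - 18)*(-3) = -811*(-3) = 2433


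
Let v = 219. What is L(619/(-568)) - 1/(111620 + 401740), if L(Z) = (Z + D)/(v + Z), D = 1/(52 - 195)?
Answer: -45750375139/9086235341040 ≈ -0.0050351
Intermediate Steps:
D = -1/143 (D = 1/(-143) = -1/143 ≈ -0.0069930)
L(Z) = (-1/143 + Z)/(219 + Z) (L(Z) = (Z - 1/143)/(219 + Z) = (-1/143 + Z)/(219 + Z))
L(619/(-568)) - 1/(111620 + 401740) = (-1/143 + 619/(-568))/(219 + 619/(-568)) - 1/(111620 + 401740) = (-1/143 + 619*(-1/568))/(219 + 619*(-1/568)) - 1/513360 = (-1/143 - 619/568)/(219 - 619/568) - 1*1/513360 = -89085/81224/(123773/568) - 1/513360 = (568/123773)*(-89085/81224) - 1/513360 = -89085/17699539 - 1/513360 = -45750375139/9086235341040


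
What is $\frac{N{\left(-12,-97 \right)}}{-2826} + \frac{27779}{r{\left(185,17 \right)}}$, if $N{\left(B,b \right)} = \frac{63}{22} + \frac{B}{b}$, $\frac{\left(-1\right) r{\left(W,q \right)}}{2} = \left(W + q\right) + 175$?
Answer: $- \frac{27921862931}{757855956} \approx -36.843$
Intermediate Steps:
$r{\left(W,q \right)} = -350 - 2 W - 2 q$ ($r{\left(W,q \right)} = - 2 \left(\left(W + q\right) + 175\right) = - 2 \left(175 + W + q\right) = -350 - 2 W - 2 q$)
$N{\left(B,b \right)} = \frac{63}{22} + \frac{B}{b}$ ($N{\left(B,b \right)} = 63 \cdot \frac{1}{22} + \frac{B}{b} = \frac{63}{22} + \frac{B}{b}$)
$\frac{N{\left(-12,-97 \right)}}{-2826} + \frac{27779}{r{\left(185,17 \right)}} = \frac{\frac{63}{22} - \frac{12}{-97}}{-2826} + \frac{27779}{-350 - 370 - 34} = \left(\frac{63}{22} - - \frac{12}{97}\right) \left(- \frac{1}{2826}\right) + \frac{27779}{-350 - 370 - 34} = \left(\frac{63}{22} + \frac{12}{97}\right) \left(- \frac{1}{2826}\right) + \frac{27779}{-754} = \frac{6375}{2134} \left(- \frac{1}{2826}\right) + 27779 \left(- \frac{1}{754}\right) = - \frac{2125}{2010228} - \frac{27779}{754} = - \frac{27921862931}{757855956}$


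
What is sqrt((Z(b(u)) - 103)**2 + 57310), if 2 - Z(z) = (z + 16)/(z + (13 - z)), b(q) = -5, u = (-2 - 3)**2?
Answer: sqrt(11438366)/13 ≈ 260.16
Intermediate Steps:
u = 25 (u = (-5)**2 = 25)
Z(z) = 10/13 - z/13 (Z(z) = 2 - (z + 16)/(z + (13 - z)) = 2 - (16 + z)/13 = 2 - (16/13 + z/13) = 2 + (-16/13 - z/13) = 10/13 - z/13)
sqrt((Z(b(u)) - 103)**2 + 57310) = sqrt(((10/13 - 1/13*(-5)) - 103)**2 + 57310) = sqrt(((10/13 + 5/13) - 103)**2 + 57310) = sqrt((15/13 - 103)**2 + 57310) = sqrt((-1324/13)**2 + 57310) = sqrt(1752976/169 + 57310) = sqrt(11438366/169) = sqrt(11438366)/13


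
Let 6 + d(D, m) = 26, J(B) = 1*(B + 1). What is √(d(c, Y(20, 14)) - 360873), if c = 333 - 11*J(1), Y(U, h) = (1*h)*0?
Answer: I*√360853 ≈ 600.71*I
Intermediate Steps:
J(B) = 1 + B (J(B) = 1*(1 + B) = 1 + B)
Y(U, h) = 0 (Y(U, h) = h*0 = 0)
c = 311 (c = 333 - 11*(1 + 1) = 333 - 11*2 = 333 - 1*22 = 333 - 22 = 311)
d(D, m) = 20 (d(D, m) = -6 + 26 = 20)
√(d(c, Y(20, 14)) - 360873) = √(20 - 360873) = √(-360853) = I*√360853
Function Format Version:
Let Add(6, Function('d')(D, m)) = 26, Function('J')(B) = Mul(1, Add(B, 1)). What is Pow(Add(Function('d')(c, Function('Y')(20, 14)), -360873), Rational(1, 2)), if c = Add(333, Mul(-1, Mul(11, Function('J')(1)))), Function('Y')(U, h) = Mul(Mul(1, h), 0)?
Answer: Mul(I, Pow(360853, Rational(1, 2))) ≈ Mul(600.71, I)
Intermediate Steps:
Function('J')(B) = Add(1, B) (Function('J')(B) = Mul(1, Add(1, B)) = Add(1, B))
Function('Y')(U, h) = 0 (Function('Y')(U, h) = Mul(h, 0) = 0)
c = 311 (c = Add(333, Mul(-1, Mul(11, Add(1, 1)))) = Add(333, Mul(-1, Mul(11, 2))) = Add(333, Mul(-1, 22)) = Add(333, -22) = 311)
Function('d')(D, m) = 20 (Function('d')(D, m) = Add(-6, 26) = 20)
Pow(Add(Function('d')(c, Function('Y')(20, 14)), -360873), Rational(1, 2)) = Pow(Add(20, -360873), Rational(1, 2)) = Pow(-360853, Rational(1, 2)) = Mul(I, Pow(360853, Rational(1, 2)))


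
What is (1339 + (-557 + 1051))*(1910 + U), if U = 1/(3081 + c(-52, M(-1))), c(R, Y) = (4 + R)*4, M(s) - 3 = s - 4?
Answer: 3371492501/963 ≈ 3.5010e+6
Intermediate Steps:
M(s) = -1 + s (M(s) = 3 + (s - 4) = 3 + (-4 + s) = -1 + s)
c(R, Y) = 16 + 4*R
U = 1/2889 (U = 1/(3081 + (16 + 4*(-52))) = 1/(3081 + (16 - 208)) = 1/(3081 - 192) = 1/2889 ≈ 0.00034614)
(1339 + (-557 + 1051))*(1910 + U) = (1339 + (-557 + 1051))*(1910 + 1/2889) = (1339 + 494)*(5517991/2889) = 1833*(5517991/2889) = 3371492501/963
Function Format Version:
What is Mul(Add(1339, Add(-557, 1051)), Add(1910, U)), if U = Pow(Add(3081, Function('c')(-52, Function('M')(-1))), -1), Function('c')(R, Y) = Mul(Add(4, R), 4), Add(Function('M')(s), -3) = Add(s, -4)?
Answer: Rational(3371492501, 963) ≈ 3.5010e+6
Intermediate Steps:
Function('M')(s) = Add(-1, s) (Function('M')(s) = Add(3, Add(s, -4)) = Add(3, Add(-4, s)) = Add(-1, s))
Function('c')(R, Y) = Add(16, Mul(4, R))
U = Rational(1, 2889) (U = Pow(Add(3081, Add(16, Mul(4, -52))), -1) = Pow(Add(3081, Add(16, -208)), -1) = Pow(Add(3081, -192), -1) = Pow(2889, -1) = Rational(1, 2889) ≈ 0.00034614)
Mul(Add(1339, Add(-557, 1051)), Add(1910, U)) = Mul(Add(1339, Add(-557, 1051)), Add(1910, Rational(1, 2889))) = Mul(Add(1339, 494), Rational(5517991, 2889)) = Mul(1833, Rational(5517991, 2889)) = Rational(3371492501, 963)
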